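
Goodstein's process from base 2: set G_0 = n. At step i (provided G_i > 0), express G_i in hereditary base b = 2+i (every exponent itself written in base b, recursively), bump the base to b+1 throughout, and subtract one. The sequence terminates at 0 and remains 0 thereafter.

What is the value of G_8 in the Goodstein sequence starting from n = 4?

211

i=0: 4 = 2^2 (b=2); 2→3: 3^3 = 27; 27−1 = 26
i=1: 26 = 2·3^2 + 2·3 + 2 (b=3); 3→4: 2·4^2 + 2·4 + 2 = 42; 42−1 = 41
i=2: 41 = 2·4^2 + 2·4 + 1 (b=4); 4→5: 2·5^2 + 2·5 + 1 = 61; 61−1 = 60
i=3: 60 = 2·5^2 + 2·5 (b=5); 5→6: 2·6^2 + 2·6 = 84; 84−1 = 83
i=4: 83 = 2·6^2 + 6 + 5 (b=6); 6→7: 2·7^2 + 7 + 5 = 110; 110−1 = 109
i=5: 109 = 2·7^2 + 7 + 4 (b=7); 7→8: 2·8^2 + 8 + 4 = 140; 140−1 = 139
i=6: 139 = 2·8^2 + 8 + 3 (b=8); 8→9: 2·9^2 + 9 + 3 = 174; 174−1 = 173
i=7: 173 = 2·9^2 + 9 + 2 (b=9); 9→10: 2·10^2 + 10 + 2 = 212; 212−1 = 211
i=8: 211 = 2·10^2 + 10 + 1 (b=10); 10→11: 2·11^2 + 11 + 1 = 254; 254−1 = 253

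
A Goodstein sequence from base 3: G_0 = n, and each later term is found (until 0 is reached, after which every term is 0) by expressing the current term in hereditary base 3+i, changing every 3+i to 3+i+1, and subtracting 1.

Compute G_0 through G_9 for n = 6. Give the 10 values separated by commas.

G_0 = 6. HB_3(6) = 2·3. Bump = 8. G_1 = 7.
G_1 = 7. HB_4(7) = 4 + 3. Bump = 8. G_2 = 7.
G_2 = 7. HB_5(7) = 5 + 2. Bump = 8. G_3 = 7.
G_3 = 7. HB_6(7) = 6 + 1. Bump = 8. G_4 = 7.
G_4 = 7. HB_7(7) = 7. Bump = 8. G_5 = 7.
G_5 = 7. HB_8(7) = 7. Bump = 7. G_6 = 6.
G_6 = 6. HB_9(6) = 6. Bump = 6. G_7 = 5.
G_7 = 5. HB_10(5) = 5. Bump = 5. G_8 = 4.
G_8 = 4. HB_11(4) = 4. Bump = 4. G_9 = 3.

6, 7, 7, 7, 7, 7, 6, 5, 4, 3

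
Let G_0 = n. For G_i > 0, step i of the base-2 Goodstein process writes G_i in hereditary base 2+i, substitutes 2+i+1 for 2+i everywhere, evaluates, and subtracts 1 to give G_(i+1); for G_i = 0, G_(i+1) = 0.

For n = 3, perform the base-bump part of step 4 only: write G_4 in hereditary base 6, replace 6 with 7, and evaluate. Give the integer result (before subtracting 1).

1

3 —HB2→ 2 + 1 —bump→ 3 + 1 = 4 —(−1)→ 3
3 —HB3→ 3 —bump→ 4 = 4 —(−1)→ 3
3 —HB4→ 3 —bump→ 3 = 3 —(−1)→ 2
2 —HB5→ 2 —bump→ 2 = 2 —(−1)→ 1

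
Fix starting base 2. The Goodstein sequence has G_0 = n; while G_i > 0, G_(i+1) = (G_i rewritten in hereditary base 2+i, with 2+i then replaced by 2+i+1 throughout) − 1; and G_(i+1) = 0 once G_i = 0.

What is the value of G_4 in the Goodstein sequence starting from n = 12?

280019

base 2: 12 = 2^(2 + 1) + 2^2; at 3: 3^(3 + 1) + 3^3 = 108; next = 107
base 3: 107 = 3^(3 + 1) + 2·3^2 + 2·3 + 2; at 4: 4^(4 + 1) + 2·4^2 + 2·4 + 2 = 1066; next = 1065
base 4: 1065 = 4^(4 + 1) + 2·4^2 + 2·4 + 1; at 5: 5^(5 + 1) + 2·5^2 + 2·5 + 1 = 15686; next = 15685
base 5: 15685 = 5^(5 + 1) + 2·5^2 + 2·5; at 6: 6^(6 + 1) + 2·6^2 + 2·6 = 280020; next = 280019
base 6: 280019 = 6^(6 + 1) + 2·6^2 + 6 + 5; at 7: 7^(7 + 1) + 2·7^2 + 7 + 5 = 5764911; next = 5764910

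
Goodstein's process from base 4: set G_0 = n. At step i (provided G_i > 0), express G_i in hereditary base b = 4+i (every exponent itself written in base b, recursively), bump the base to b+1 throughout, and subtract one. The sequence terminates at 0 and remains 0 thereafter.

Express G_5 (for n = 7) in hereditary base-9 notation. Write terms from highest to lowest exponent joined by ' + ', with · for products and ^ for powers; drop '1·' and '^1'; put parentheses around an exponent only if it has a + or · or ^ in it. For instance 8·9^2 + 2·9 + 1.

6

G_0=7  [base 4] 4 + 3  →[4↦5]→  5 + 3 = 8  −1 ⇒ G_1=7
G_1=7  [base 5] 5 + 2  →[5↦6]→  6 + 2 = 8  −1 ⇒ G_2=7
G_2=7  [base 6] 6 + 1  →[6↦7]→  7 + 1 = 8  −1 ⇒ G_3=7
G_3=7  [base 7] 7  →[7↦8]→  8 = 8  −1 ⇒ G_4=7
G_4=7  [base 8] 7  →[8↦9]→  7 = 7  −1 ⇒ G_5=6
G_5=6  [base 9] 6  →[9↦10]→  6 = 6  −1 ⇒ G_6=5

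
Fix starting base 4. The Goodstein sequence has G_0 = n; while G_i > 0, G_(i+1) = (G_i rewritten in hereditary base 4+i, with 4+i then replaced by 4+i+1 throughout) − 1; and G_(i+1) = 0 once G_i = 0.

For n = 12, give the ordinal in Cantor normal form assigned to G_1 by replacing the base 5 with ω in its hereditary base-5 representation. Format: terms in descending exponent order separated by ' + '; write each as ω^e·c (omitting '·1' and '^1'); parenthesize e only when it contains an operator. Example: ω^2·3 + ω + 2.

ω·2 + 4

G_0 = 12. HB_4(12) = 3·4. Bump = 15. G_1 = 14.
G_1 = 14. HB_5(14) = 2·5 + 4. Bump = 16. G_2 = 15.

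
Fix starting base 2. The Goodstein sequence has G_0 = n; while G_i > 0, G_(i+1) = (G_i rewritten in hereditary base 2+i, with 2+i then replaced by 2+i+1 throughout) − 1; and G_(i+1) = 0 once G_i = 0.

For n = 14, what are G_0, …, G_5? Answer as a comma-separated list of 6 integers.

14, 110, 1281, 18750, 326591, 5862840

step 0: 14 = 2^(2 + 1) + 2^2 + 2; sub 3 for 2: 3^(3 + 1) + 3^3 + 3; = 111; G_1 = 111−1 = 110
step 1: 110 = 3^(3 + 1) + 3^3 + 2; sub 4 for 3: 4^(4 + 1) + 4^4 + 2; = 1282; G_2 = 1282−1 = 1281
step 2: 1281 = 4^(4 + 1) + 4^4 + 1; sub 5 for 4: 5^(5 + 1) + 5^5 + 1; = 18751; G_3 = 18751−1 = 18750
step 3: 18750 = 5^(5 + 1) + 5^5; sub 6 for 5: 6^(6 + 1) + 6^6; = 326592; G_4 = 326592−1 = 326591
step 4: 326591 = 6^(6 + 1) + 5·6^5 + 5·6^4 + 5·6^3 + 5·6^2 + 5·6 + 5; sub 7 for 6: 7^(7 + 1) + 5·7^5 + 5·7^4 + 5·7^3 + 5·7^2 + 5·7 + 5; = 5862841; G_5 = 5862841−1 = 5862840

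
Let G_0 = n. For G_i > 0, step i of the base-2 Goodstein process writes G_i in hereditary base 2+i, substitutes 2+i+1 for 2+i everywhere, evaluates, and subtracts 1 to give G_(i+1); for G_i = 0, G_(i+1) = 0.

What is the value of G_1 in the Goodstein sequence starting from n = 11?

base 2: 11 = 2^(2 + 1) + 2 + 1; at 3: 3^(3 + 1) + 3 + 1 = 85; next = 84
base 3: 84 = 3^(3 + 1) + 3; at 4: 4^(4 + 1) + 4 = 1028; next = 1027

84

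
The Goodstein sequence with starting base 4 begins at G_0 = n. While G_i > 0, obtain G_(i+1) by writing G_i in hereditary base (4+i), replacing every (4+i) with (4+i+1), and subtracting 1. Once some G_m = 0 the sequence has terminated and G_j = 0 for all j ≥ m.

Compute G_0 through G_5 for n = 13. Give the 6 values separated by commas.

13, 15, 17, 18, 19, 20

G_0=13  [base 4] 3·4 + 1  →[4↦5]→  3·5 + 1 = 16  −1 ⇒ G_1=15
G_1=15  [base 5] 3·5  →[5↦6]→  3·6 = 18  −1 ⇒ G_2=17
G_2=17  [base 6] 2·6 + 5  →[6↦7]→  2·7 + 5 = 19  −1 ⇒ G_3=18
G_3=18  [base 7] 2·7 + 4  →[7↦8]→  2·8 + 4 = 20  −1 ⇒ G_4=19
G_4=19  [base 8] 2·8 + 3  →[8↦9]→  2·9 + 3 = 21  −1 ⇒ G_5=20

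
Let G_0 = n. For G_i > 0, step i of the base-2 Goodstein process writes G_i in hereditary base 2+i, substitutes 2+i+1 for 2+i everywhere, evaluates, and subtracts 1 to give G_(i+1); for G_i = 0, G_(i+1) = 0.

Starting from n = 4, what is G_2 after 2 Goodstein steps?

i=0: 4 = 2^2 (b=2); 2→3: 3^3 = 27; 27−1 = 26
i=1: 26 = 2·3^2 + 2·3 + 2 (b=3); 3→4: 2·4^2 + 2·4 + 2 = 42; 42−1 = 41

41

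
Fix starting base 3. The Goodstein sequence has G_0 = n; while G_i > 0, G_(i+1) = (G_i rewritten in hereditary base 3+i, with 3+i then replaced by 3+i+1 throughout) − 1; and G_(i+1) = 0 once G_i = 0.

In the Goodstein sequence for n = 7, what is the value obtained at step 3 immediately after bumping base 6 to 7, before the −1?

base 3: 7 = 2·3 + 1; at 4: 2·4 + 1 = 9; next = 8
base 4: 8 = 2·4; at 5: 2·5 = 10; next = 9
base 5: 9 = 5 + 4; at 6: 6 + 4 = 10; next = 9

10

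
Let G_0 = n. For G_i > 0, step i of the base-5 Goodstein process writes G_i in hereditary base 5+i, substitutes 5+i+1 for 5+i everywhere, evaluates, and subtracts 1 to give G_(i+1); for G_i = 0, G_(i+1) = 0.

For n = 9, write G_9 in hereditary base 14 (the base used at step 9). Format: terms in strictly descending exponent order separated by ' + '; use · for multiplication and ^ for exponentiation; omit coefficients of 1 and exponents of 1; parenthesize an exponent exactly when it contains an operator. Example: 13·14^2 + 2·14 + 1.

5

step 0: 9 = 5 + 4; sub 6 for 5: 6 + 4; = 10; G_1 = 10−1 = 9
step 1: 9 = 6 + 3; sub 7 for 6: 7 + 3; = 10; G_2 = 10−1 = 9
step 2: 9 = 7 + 2; sub 8 for 7: 8 + 2; = 10; G_3 = 10−1 = 9
step 3: 9 = 8 + 1; sub 9 for 8: 9 + 1; = 10; G_4 = 10−1 = 9
step 4: 9 = 9; sub 10 for 9: 10; = 10; G_5 = 10−1 = 9
step 5: 9 = 9; sub 11 for 10: 9; = 9; G_6 = 9−1 = 8
step 6: 8 = 8; sub 12 for 11: 8; = 8; G_7 = 8−1 = 7
step 7: 7 = 7; sub 13 for 12: 7; = 7; G_8 = 7−1 = 6
step 8: 6 = 6; sub 14 for 13: 6; = 6; G_9 = 6−1 = 5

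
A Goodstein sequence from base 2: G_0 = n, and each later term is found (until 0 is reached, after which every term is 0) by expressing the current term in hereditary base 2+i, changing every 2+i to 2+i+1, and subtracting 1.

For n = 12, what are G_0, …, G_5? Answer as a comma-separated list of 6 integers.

12, 107, 1065, 15685, 280019, 5764910

[0] 12 ≡ 2^(2 + 1) + 2^2 (base 2). Lift 3: 108. −1: 107.
[1] 107 ≡ 3^(3 + 1) + 2·3^2 + 2·3 + 2 (base 3). Lift 4: 1066. −1: 1065.
[2] 1065 ≡ 4^(4 + 1) + 2·4^2 + 2·4 + 1 (base 4). Lift 5: 15686. −1: 15685.
[3] 15685 ≡ 5^(5 + 1) + 2·5^2 + 2·5 (base 5). Lift 6: 280020. −1: 280019.
[4] 280019 ≡ 6^(6 + 1) + 2·6^2 + 6 + 5 (base 6). Lift 7: 5764911. −1: 5764910.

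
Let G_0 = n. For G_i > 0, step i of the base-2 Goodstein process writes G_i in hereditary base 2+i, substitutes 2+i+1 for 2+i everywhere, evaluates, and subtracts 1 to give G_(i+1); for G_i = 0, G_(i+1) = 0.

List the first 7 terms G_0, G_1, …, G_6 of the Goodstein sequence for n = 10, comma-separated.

G_0 = 10. HB_2(10) = 2^(2 + 1) + 2. Bump = 84. G_1 = 83.
G_1 = 83. HB_3(83) = 3^(3 + 1) + 2. Bump = 1026. G_2 = 1025.
G_2 = 1025. HB_4(1025) = 4^(4 + 1) + 1. Bump = 15626. G_3 = 15625.
G_3 = 15625. HB_5(15625) = 5^(5 + 1). Bump = 279936. G_4 = 279935.
G_4 = 279935. HB_6(279935) = 5·6^6 + 5·6^5 + 5·6^4 + 5·6^3 + 5·6^2 + 5·6 + 5. Bump = 4215755. G_5 = 4215754.
G_5 = 4215754. HB_7(4215754) = 5·7^7 + 5·7^5 + 5·7^4 + 5·7^3 + 5·7^2 + 5·7 + 4. Bump = 84073324. G_6 = 84073323.

10, 83, 1025, 15625, 279935, 4215754, 84073323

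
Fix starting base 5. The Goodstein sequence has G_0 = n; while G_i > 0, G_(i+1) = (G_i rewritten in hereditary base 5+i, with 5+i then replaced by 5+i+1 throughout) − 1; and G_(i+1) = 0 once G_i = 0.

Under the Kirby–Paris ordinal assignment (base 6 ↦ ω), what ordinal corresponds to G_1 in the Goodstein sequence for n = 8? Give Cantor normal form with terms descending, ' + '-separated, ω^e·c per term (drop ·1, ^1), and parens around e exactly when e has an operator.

ω + 2

G_0=8  [base 5] 5 + 3  →[5↦6]→  6 + 3 = 9  −1 ⇒ G_1=8
G_1=8  [base 6] 6 + 2  →[6↦7]→  7 + 2 = 9  −1 ⇒ G_2=8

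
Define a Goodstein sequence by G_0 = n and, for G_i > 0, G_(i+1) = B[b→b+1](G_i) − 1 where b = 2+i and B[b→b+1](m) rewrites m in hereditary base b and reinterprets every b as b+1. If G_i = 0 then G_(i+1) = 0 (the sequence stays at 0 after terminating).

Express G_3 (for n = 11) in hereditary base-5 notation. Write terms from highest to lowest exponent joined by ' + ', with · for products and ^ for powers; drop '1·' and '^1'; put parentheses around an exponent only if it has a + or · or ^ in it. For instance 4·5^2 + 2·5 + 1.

(0) 11|_2 = 2^(2 + 1) + 2 + 1 ↦ 3^(3 + 1) + 3 + 1|_3 = 85 ⇒ 84
(1) 84|_3 = 3^(3 + 1) + 3 ↦ 4^(4 + 1) + 4|_4 = 1028 ⇒ 1027
(2) 1027|_4 = 4^(4 + 1) + 3 ↦ 5^(5 + 1) + 3|_5 = 15628 ⇒ 15627
(3) 15627|_5 = 5^(5 + 1) + 2 ↦ 6^(6 + 1) + 2|_6 = 279938 ⇒ 279937

5^(5 + 1) + 2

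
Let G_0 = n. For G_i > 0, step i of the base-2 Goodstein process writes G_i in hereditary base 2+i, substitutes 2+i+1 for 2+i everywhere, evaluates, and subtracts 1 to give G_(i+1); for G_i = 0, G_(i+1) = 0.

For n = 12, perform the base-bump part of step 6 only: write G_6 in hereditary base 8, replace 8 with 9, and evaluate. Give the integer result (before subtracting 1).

3486784575

base 2: 12 = 2^(2 + 1) + 2^2; at 3: 3^(3 + 1) + 3^3 = 108; next = 107
base 3: 107 = 3^(3 + 1) + 2·3^2 + 2·3 + 2; at 4: 4^(4 + 1) + 2·4^2 + 2·4 + 2 = 1066; next = 1065
base 4: 1065 = 4^(4 + 1) + 2·4^2 + 2·4 + 1; at 5: 5^(5 + 1) + 2·5^2 + 2·5 + 1 = 15686; next = 15685
base 5: 15685 = 5^(5 + 1) + 2·5^2 + 2·5; at 6: 6^(6 + 1) + 2·6^2 + 2·6 = 280020; next = 280019
base 6: 280019 = 6^(6 + 1) + 2·6^2 + 6 + 5; at 7: 7^(7 + 1) + 2·7^2 + 7 + 5 = 5764911; next = 5764910
base 7: 5764910 = 7^(7 + 1) + 2·7^2 + 7 + 4; at 8: 8^(8 + 1) + 2·8^2 + 8 + 4 = 134217868; next = 134217867
base 8: 134217867 = 8^(8 + 1) + 2·8^2 + 8 + 3; at 9: 9^(9 + 1) + 2·9^2 + 9 + 3 = 3486784575; next = 3486784574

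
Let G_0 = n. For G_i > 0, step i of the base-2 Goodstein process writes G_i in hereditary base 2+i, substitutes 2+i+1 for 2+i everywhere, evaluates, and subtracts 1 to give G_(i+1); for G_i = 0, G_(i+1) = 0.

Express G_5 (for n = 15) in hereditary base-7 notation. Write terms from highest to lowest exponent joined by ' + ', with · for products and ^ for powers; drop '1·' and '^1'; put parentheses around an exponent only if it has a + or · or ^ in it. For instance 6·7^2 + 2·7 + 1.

(0) 15|_2 = 2^(2 + 1) + 2^2 + 2 + 1 ↦ 3^(3 + 1) + 3^3 + 3 + 1|_3 = 112 ⇒ 111
(1) 111|_3 = 3^(3 + 1) + 3^3 + 3 ↦ 4^(4 + 1) + 4^4 + 4|_4 = 1284 ⇒ 1283
(2) 1283|_4 = 4^(4 + 1) + 4^4 + 3 ↦ 5^(5 + 1) + 5^5 + 3|_5 = 18753 ⇒ 18752
(3) 18752|_5 = 5^(5 + 1) + 5^5 + 2 ↦ 6^(6 + 1) + 6^6 + 2|_6 = 326594 ⇒ 326593
(4) 326593|_6 = 6^(6 + 1) + 6^6 + 1 ↦ 7^(7 + 1) + 7^7 + 1|_7 = 6588345 ⇒ 6588344
(5) 6588344|_7 = 7^(7 + 1) + 7^7 ↦ 8^(8 + 1) + 8^8|_8 = 150994944 ⇒ 150994943

7^(7 + 1) + 7^7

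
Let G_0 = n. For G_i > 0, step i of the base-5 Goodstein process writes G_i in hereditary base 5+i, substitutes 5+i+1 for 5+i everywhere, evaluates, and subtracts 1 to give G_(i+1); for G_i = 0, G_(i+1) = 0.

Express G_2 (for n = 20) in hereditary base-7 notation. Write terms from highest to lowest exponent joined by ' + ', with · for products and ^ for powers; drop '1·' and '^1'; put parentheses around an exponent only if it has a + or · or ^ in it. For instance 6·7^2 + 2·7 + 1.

3·7 + 4

G_0 = 20. HB_5(20) = 4·5. Bump = 24. G_1 = 23.
G_1 = 23. HB_6(23) = 3·6 + 5. Bump = 26. G_2 = 25.
G_2 = 25. HB_7(25) = 3·7 + 4. Bump = 28. G_3 = 27.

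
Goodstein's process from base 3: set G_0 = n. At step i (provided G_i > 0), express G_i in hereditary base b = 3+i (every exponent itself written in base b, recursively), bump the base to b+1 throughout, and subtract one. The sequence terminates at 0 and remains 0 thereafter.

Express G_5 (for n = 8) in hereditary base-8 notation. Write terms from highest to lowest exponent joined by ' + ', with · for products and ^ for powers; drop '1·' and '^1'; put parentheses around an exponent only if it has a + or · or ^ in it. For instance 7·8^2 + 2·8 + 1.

(0) 8|_3 = 2·3 + 2 ↦ 2·4 + 2|_4 = 10 ⇒ 9
(1) 9|_4 = 2·4 + 1 ↦ 2·5 + 1|_5 = 11 ⇒ 10
(2) 10|_5 = 2·5 ↦ 2·6|_6 = 12 ⇒ 11
(3) 11|_6 = 6 + 5 ↦ 7 + 5|_7 = 12 ⇒ 11
(4) 11|_7 = 7 + 4 ↦ 8 + 4|_8 = 12 ⇒ 11
(5) 11|_8 = 8 + 3 ↦ 9 + 3|_9 = 12 ⇒ 11

8 + 3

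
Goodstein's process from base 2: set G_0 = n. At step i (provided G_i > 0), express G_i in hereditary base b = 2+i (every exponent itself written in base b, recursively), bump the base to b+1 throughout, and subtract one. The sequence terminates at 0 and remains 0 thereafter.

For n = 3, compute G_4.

1

G_0 = 3. HB_2(3) = 2 + 1. Bump = 4. G_1 = 3.
G_1 = 3. HB_3(3) = 3. Bump = 4. G_2 = 3.
G_2 = 3. HB_4(3) = 3. Bump = 3. G_3 = 2.
G_3 = 2. HB_5(2) = 2. Bump = 2. G_4 = 1.
G_4 = 1. HB_6(1) = 1. Bump = 1. G_5 = 0.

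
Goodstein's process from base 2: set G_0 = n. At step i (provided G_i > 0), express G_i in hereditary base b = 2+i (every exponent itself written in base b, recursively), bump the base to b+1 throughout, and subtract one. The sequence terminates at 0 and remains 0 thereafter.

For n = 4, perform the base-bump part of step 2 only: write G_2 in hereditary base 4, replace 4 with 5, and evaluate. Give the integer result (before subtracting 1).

61

4 —HB2→ 2^2 —bump→ 3^3 = 27 —(−1)→ 26
26 —HB3→ 2·3^2 + 2·3 + 2 —bump→ 2·4^2 + 2·4 + 2 = 42 —(−1)→ 41
41 —HB4→ 2·4^2 + 2·4 + 1 —bump→ 2·5^2 + 2·5 + 1 = 61 —(−1)→ 60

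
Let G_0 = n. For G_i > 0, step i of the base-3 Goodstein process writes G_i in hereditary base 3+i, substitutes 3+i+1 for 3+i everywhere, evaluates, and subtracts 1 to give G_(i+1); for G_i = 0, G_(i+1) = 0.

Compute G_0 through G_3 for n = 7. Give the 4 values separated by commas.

step 0: 7 = 2·3 + 1; sub 4 for 3: 2·4 + 1; = 9; G_1 = 9−1 = 8
step 1: 8 = 2·4; sub 5 for 4: 2·5; = 10; G_2 = 10−1 = 9
step 2: 9 = 5 + 4; sub 6 for 5: 6 + 4; = 10; G_3 = 10−1 = 9

7, 8, 9, 9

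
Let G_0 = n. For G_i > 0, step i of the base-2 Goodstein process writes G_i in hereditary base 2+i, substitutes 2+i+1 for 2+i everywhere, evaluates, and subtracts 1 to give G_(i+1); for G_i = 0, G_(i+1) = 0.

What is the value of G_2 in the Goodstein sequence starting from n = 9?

1023

(0) 9|_2 = 2^(2 + 1) + 1 ↦ 3^(3 + 1) + 1|_3 = 82 ⇒ 81
(1) 81|_3 = 3^(3 + 1) ↦ 4^(4 + 1)|_4 = 1024 ⇒ 1023
(2) 1023|_4 = 3·4^4 + 3·4^3 + 3·4^2 + 3·4 + 3 ↦ 3·5^5 + 3·5^3 + 3·5^2 + 3·5 + 3|_5 = 9843 ⇒ 9842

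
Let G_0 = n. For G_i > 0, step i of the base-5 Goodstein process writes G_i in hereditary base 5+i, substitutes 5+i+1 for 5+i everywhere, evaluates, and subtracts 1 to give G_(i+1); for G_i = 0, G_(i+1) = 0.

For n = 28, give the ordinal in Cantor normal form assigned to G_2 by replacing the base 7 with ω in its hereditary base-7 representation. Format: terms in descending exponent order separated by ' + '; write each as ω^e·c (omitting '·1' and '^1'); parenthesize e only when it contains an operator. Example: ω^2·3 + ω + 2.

ω^2 + 1

G_0=28  [base 5] 5^2 + 3  →[5↦6]→  6^2 + 3 = 39  −1 ⇒ G_1=38
G_1=38  [base 6] 6^2 + 2  →[6↦7]→  7^2 + 2 = 51  −1 ⇒ G_2=50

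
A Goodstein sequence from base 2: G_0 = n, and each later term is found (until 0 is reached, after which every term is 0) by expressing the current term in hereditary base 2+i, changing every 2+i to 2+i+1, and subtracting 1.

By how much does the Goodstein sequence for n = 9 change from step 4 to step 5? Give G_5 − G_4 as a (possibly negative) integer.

G_0=9  [base 2] 2^(2 + 1) + 1  →[2↦3]→  3^(3 + 1) + 1 = 82  −1 ⇒ G_1=81
G_1=81  [base 3] 3^(3 + 1)  →[3↦4]→  4^(4 + 1) = 1024  −1 ⇒ G_2=1023
G_2=1023  [base 4] 3·4^4 + 3·4^3 + 3·4^2 + 3·4 + 3  →[4↦5]→  3·5^5 + 3·5^3 + 3·5^2 + 3·5 + 3 = 9843  −1 ⇒ G_3=9842
G_3=9842  [base 5] 3·5^5 + 3·5^3 + 3·5^2 + 3·5 + 2  →[5↦6]→  3·6^6 + 3·6^3 + 3·6^2 + 3·6 + 2 = 140744  −1 ⇒ G_4=140743
G_4=140743  [base 6] 3·6^6 + 3·6^3 + 3·6^2 + 3·6 + 1  →[6↦7]→  3·7^7 + 3·7^3 + 3·7^2 + 3·7 + 1 = 2471827  −1 ⇒ G_5=2471826

2331083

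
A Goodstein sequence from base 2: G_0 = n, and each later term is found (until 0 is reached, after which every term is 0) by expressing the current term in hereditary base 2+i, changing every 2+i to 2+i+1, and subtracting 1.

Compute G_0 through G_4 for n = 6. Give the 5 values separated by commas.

6, 29, 257, 3125, 46655

G_0 = 6. HB_2(6) = 2^2 + 2. Bump = 30. G_1 = 29.
G_1 = 29. HB_3(29) = 3^3 + 2. Bump = 258. G_2 = 257.
G_2 = 257. HB_4(257) = 4^4 + 1. Bump = 3126. G_3 = 3125.
G_3 = 3125. HB_5(3125) = 5^5. Bump = 46656. G_4 = 46655.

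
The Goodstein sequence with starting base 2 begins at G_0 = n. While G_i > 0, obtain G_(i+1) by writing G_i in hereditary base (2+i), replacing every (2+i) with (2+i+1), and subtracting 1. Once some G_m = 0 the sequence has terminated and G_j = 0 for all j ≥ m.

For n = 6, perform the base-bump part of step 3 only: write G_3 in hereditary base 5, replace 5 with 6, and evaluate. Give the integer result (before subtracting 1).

46656

G_0=6  [base 2] 2^2 + 2  →[2↦3]→  3^3 + 3 = 30  −1 ⇒ G_1=29
G_1=29  [base 3] 3^3 + 2  →[3↦4]→  4^4 + 2 = 258  −1 ⇒ G_2=257
G_2=257  [base 4] 4^4 + 1  →[4↦5]→  5^5 + 1 = 3126  −1 ⇒ G_3=3125
G_3=3125  [base 5] 5^5  →[5↦6]→  6^6 = 46656  −1 ⇒ G_4=46655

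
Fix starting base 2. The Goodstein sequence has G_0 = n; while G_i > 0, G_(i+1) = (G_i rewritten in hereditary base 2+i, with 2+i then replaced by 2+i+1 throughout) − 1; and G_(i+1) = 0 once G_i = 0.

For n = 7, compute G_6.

(0) 7|_2 = 2^2 + 2 + 1 ↦ 3^3 + 3 + 1|_3 = 31 ⇒ 30
(1) 30|_3 = 3^3 + 3 ↦ 4^4 + 4|_4 = 260 ⇒ 259
(2) 259|_4 = 4^4 + 3 ↦ 5^5 + 3|_5 = 3128 ⇒ 3127
(3) 3127|_5 = 5^5 + 2 ↦ 6^6 + 2|_6 = 46658 ⇒ 46657
(4) 46657|_6 = 6^6 + 1 ↦ 7^7 + 1|_7 = 823544 ⇒ 823543
(5) 823543|_7 = 7^7 ↦ 8^8|_8 = 16777216 ⇒ 16777215
(6) 16777215|_8 = 7·8^7 + 7·8^6 + 7·8^5 + 7·8^4 + 7·8^3 + 7·8^2 + 7·8 + 7 ↦ 7·9^7 + 7·9^6 + 7·9^5 + 7·9^4 + 7·9^3 + 7·9^2 + 7·9 + 7|_9 = 37665880 ⇒ 37665879

16777215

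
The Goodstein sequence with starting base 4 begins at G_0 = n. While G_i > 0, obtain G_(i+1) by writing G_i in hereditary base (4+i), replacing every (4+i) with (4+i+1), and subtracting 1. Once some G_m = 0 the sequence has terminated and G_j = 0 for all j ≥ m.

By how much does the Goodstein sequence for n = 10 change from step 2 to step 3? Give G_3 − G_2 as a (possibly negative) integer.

[0] 10 ≡ 2·4 + 2 (base 4). Lift 5: 12. −1: 11.
[1] 11 ≡ 2·5 + 1 (base 5). Lift 6: 13. −1: 12.
[2] 12 ≡ 2·6 (base 6). Lift 7: 14. −1: 13.

1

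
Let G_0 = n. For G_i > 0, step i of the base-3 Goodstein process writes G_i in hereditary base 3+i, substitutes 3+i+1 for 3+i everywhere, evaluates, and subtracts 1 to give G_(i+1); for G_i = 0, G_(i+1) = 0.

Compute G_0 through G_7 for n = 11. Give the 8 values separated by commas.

11, 17, 25, 35, 39, 43, 47, 51

G_0=11  [base 3] 3^2 + 2  →[3↦4]→  4^2 + 2 = 18  −1 ⇒ G_1=17
G_1=17  [base 4] 4^2 + 1  →[4↦5]→  5^2 + 1 = 26  −1 ⇒ G_2=25
G_2=25  [base 5] 5^2  →[5↦6]→  6^2 = 36  −1 ⇒ G_3=35
G_3=35  [base 6] 5·6 + 5  →[6↦7]→  5·7 + 5 = 40  −1 ⇒ G_4=39
G_4=39  [base 7] 5·7 + 4  →[7↦8]→  5·8 + 4 = 44  −1 ⇒ G_5=43
G_5=43  [base 8] 5·8 + 3  →[8↦9]→  5·9 + 3 = 48  −1 ⇒ G_6=47
G_6=47  [base 9] 5·9 + 2  →[9↦10]→  5·10 + 2 = 52  −1 ⇒ G_7=51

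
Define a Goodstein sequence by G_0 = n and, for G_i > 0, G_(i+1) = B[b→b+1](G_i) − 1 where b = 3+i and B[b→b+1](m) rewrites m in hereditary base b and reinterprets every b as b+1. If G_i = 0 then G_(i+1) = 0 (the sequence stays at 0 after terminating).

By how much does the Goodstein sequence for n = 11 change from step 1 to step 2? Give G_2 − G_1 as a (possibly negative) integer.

8

[0] 11 ≡ 3^2 + 2 (base 3). Lift 4: 18. −1: 17.
[1] 17 ≡ 4^2 + 1 (base 4). Lift 5: 26. −1: 25.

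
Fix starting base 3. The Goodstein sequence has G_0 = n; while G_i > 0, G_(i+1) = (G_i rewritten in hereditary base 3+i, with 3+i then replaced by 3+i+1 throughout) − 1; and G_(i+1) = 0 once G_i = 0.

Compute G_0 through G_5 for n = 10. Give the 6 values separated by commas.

10, 16, 24, 27, 30, 33

step 0: 10 = 3^2 + 1; sub 4 for 3: 4^2 + 1; = 17; G_1 = 17−1 = 16
step 1: 16 = 4^2; sub 5 for 4: 5^2; = 25; G_2 = 25−1 = 24
step 2: 24 = 4·5 + 4; sub 6 for 5: 4·6 + 4; = 28; G_3 = 28−1 = 27
step 3: 27 = 4·6 + 3; sub 7 for 6: 4·7 + 3; = 31; G_4 = 31−1 = 30
step 4: 30 = 4·7 + 2; sub 8 for 7: 4·8 + 2; = 34; G_5 = 34−1 = 33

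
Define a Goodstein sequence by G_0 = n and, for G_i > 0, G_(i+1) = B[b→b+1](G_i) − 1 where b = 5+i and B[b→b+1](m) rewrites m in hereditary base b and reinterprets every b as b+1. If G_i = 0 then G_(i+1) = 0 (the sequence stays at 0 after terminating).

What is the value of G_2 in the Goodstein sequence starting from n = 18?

22

step 0: 18 = 3·5 + 3; sub 6 for 5: 3·6 + 3; = 21; G_1 = 21−1 = 20
step 1: 20 = 3·6 + 2; sub 7 for 6: 3·7 + 2; = 23; G_2 = 23−1 = 22
step 2: 22 = 3·7 + 1; sub 8 for 7: 3·8 + 1; = 25; G_3 = 25−1 = 24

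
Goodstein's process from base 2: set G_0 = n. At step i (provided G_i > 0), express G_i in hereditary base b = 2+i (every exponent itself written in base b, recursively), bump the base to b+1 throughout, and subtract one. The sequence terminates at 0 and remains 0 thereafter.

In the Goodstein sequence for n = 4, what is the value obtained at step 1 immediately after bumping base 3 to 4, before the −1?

G_0=4  [base 2] 2^2  →[2↦3]→  3^3 = 27  −1 ⇒ G_1=26
G_1=26  [base 3] 2·3^2 + 2·3 + 2  →[3↦4]→  2·4^2 + 2·4 + 2 = 42  −1 ⇒ G_2=41

42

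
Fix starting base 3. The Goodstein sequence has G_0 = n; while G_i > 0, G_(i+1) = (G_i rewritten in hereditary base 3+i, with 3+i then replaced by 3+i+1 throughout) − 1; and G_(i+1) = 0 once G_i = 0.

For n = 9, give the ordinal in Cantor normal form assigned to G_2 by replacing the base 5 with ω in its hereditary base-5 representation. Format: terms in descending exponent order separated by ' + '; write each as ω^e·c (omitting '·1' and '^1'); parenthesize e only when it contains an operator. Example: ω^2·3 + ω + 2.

ω·3 + 2

9 —HB3→ 3^2 —bump→ 4^2 = 16 —(−1)→ 15
15 —HB4→ 3·4 + 3 —bump→ 3·5 + 3 = 18 —(−1)→ 17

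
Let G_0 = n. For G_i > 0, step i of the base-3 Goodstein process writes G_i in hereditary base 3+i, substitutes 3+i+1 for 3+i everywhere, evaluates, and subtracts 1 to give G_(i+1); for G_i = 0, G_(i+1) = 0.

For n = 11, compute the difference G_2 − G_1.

8

(0) 11|_3 = 3^2 + 2 ↦ 4^2 + 2|_4 = 18 ⇒ 17
(1) 17|_4 = 4^2 + 1 ↦ 5^2 + 1|_5 = 26 ⇒ 25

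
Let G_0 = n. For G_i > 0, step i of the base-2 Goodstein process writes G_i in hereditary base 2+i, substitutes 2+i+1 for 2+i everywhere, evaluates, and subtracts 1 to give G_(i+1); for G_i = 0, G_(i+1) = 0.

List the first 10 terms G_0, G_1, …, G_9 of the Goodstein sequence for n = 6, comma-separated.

[0] 6 ≡ 2^2 + 2 (base 2). Lift 3: 30. −1: 29.
[1] 29 ≡ 3^3 + 2 (base 3). Lift 4: 258. −1: 257.
[2] 257 ≡ 4^4 + 1 (base 4). Lift 5: 3126. −1: 3125.
[3] 3125 ≡ 5^5 (base 5). Lift 6: 46656. −1: 46655.
[4] 46655 ≡ 5·6^5 + 5·6^4 + 5·6^3 + 5·6^2 + 5·6 + 5 (base 6). Lift 7: 98040. −1: 98039.
[5] 98039 ≡ 5·7^5 + 5·7^4 + 5·7^3 + 5·7^2 + 5·7 + 4 (base 7). Lift 8: 187244. −1: 187243.
[6] 187243 ≡ 5·8^5 + 5·8^4 + 5·8^3 + 5·8^2 + 5·8 + 3 (base 8). Lift 9: 332148. −1: 332147.
[7] 332147 ≡ 5·9^5 + 5·9^4 + 5·9^3 + 5·9^2 + 5·9 + 2 (base 9). Lift 10: 555552. −1: 555551.
[8] 555551 ≡ 5·10^5 + 5·10^4 + 5·10^3 + 5·10^2 + 5·10 + 1 (base 10). Lift 11: 885776. −1: 885775.

6, 29, 257, 3125, 46655, 98039, 187243, 332147, 555551, 885775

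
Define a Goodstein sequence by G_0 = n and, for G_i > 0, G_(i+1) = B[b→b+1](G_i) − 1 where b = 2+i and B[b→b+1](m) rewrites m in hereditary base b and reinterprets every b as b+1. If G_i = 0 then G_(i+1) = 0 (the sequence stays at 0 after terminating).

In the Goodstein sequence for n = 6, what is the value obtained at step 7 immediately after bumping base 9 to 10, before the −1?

step 0: 6 = 2^2 + 2; sub 3 for 2: 3^3 + 3; = 30; G_1 = 30−1 = 29
step 1: 29 = 3^3 + 2; sub 4 for 3: 4^4 + 2; = 258; G_2 = 258−1 = 257
step 2: 257 = 4^4 + 1; sub 5 for 4: 5^5 + 1; = 3126; G_3 = 3126−1 = 3125
step 3: 3125 = 5^5; sub 6 for 5: 6^6; = 46656; G_4 = 46656−1 = 46655
step 4: 46655 = 5·6^5 + 5·6^4 + 5·6^3 + 5·6^2 + 5·6 + 5; sub 7 for 6: 5·7^5 + 5·7^4 + 5·7^3 + 5·7^2 + 5·7 + 5; = 98040; G_5 = 98040−1 = 98039
step 5: 98039 = 5·7^5 + 5·7^4 + 5·7^3 + 5·7^2 + 5·7 + 4; sub 8 for 7: 5·8^5 + 5·8^4 + 5·8^3 + 5·8^2 + 5·8 + 4; = 187244; G_6 = 187244−1 = 187243
step 6: 187243 = 5·8^5 + 5·8^4 + 5·8^3 + 5·8^2 + 5·8 + 3; sub 9 for 8: 5·9^5 + 5·9^4 + 5·9^3 + 5·9^2 + 5·9 + 3; = 332148; G_7 = 332148−1 = 332147
step 7: 332147 = 5·9^5 + 5·9^4 + 5·9^3 + 5·9^2 + 5·9 + 2; sub 10 for 9: 5·10^5 + 5·10^4 + 5·10^3 + 5·10^2 + 5·10 + 2; = 555552; G_8 = 555552−1 = 555551

555552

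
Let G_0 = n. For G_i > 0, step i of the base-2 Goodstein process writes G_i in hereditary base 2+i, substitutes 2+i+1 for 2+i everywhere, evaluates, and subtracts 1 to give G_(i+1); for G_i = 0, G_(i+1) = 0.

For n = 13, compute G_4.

base 2: 13 = 2^(2 + 1) + 2^2 + 1; at 3: 3^(3 + 1) + 3^3 + 1 = 109; next = 108
base 3: 108 = 3^(3 + 1) + 3^3; at 4: 4^(4 + 1) + 4^4 = 1280; next = 1279
base 4: 1279 = 4^(4 + 1) + 3·4^3 + 3·4^2 + 3·4 + 3; at 5: 5^(5 + 1) + 3·5^3 + 3·5^2 + 3·5 + 3 = 16093; next = 16092
base 5: 16092 = 5^(5 + 1) + 3·5^3 + 3·5^2 + 3·5 + 2; at 6: 6^(6 + 1) + 3·6^3 + 3·6^2 + 3·6 + 2 = 280712; next = 280711
base 6: 280711 = 6^(6 + 1) + 3·6^3 + 3·6^2 + 3·6 + 1; at 7: 7^(7 + 1) + 3·7^3 + 3·7^2 + 3·7 + 1 = 5765999; next = 5765998

280711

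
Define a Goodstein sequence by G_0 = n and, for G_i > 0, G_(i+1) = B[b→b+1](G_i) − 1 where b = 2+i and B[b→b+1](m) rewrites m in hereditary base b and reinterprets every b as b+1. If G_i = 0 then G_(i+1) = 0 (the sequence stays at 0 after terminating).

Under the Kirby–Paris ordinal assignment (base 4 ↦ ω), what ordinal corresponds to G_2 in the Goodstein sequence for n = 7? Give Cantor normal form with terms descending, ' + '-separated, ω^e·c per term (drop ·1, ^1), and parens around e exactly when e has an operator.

i=0: 7 = 2^2 + 2 + 1 (b=2); 2→3: 3^3 + 3 + 1 = 31; 31−1 = 30
i=1: 30 = 3^3 + 3 (b=3); 3→4: 4^4 + 4 = 260; 260−1 = 259
i=2: 259 = 4^4 + 3 (b=4); 4→5: 5^5 + 3 = 3128; 3128−1 = 3127

ω^ω + 3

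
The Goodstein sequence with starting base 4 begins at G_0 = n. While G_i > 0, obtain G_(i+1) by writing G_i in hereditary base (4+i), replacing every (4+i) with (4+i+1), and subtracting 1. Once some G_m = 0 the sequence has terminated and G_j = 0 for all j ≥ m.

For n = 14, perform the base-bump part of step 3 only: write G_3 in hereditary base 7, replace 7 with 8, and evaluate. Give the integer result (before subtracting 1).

base 4: 14 = 3·4 + 2; at 5: 3·5 + 2 = 17; next = 16
base 5: 16 = 3·5 + 1; at 6: 3·6 + 1 = 19; next = 18
base 6: 18 = 3·6; at 7: 3·7 = 21; next = 20

22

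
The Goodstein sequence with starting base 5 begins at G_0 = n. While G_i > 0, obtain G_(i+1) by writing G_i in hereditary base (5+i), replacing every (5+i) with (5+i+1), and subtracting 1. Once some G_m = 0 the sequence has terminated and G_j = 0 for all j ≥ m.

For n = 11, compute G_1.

base 5: 11 = 2·5 + 1; at 6: 2·6 + 1 = 13; next = 12
base 6: 12 = 2·6; at 7: 2·7 = 14; next = 13

12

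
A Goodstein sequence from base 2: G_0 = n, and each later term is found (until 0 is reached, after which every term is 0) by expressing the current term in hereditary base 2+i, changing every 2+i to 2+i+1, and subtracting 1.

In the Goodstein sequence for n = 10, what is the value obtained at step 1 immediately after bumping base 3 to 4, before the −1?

1026

(0) 10|_2 = 2^(2 + 1) + 2 ↦ 3^(3 + 1) + 3|_3 = 84 ⇒ 83
(1) 83|_3 = 3^(3 + 1) + 2 ↦ 4^(4 + 1) + 2|_4 = 1026 ⇒ 1025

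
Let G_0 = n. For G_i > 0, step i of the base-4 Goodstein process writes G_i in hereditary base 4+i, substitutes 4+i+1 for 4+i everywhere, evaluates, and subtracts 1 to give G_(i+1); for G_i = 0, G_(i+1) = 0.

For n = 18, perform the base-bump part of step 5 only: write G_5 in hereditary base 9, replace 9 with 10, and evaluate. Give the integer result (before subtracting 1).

64

(0) 18|_4 = 4^2 + 2 ↦ 5^2 + 2|_5 = 27 ⇒ 26
(1) 26|_5 = 5^2 + 1 ↦ 6^2 + 1|_6 = 37 ⇒ 36
(2) 36|_6 = 6^2 ↦ 7^2|_7 = 49 ⇒ 48
(3) 48|_7 = 6·7 + 6 ↦ 6·8 + 6|_8 = 54 ⇒ 53
(4) 53|_8 = 6·8 + 5 ↦ 6·9 + 5|_9 = 59 ⇒ 58
(5) 58|_9 = 6·9 + 4 ↦ 6·10 + 4|_10 = 64 ⇒ 63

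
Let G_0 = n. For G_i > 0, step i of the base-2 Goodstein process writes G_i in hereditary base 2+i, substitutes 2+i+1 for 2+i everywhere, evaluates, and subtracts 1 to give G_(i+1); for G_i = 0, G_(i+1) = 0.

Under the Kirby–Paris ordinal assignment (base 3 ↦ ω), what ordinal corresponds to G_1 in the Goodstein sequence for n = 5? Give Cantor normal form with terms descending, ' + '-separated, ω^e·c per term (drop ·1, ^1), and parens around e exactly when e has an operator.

G_0=5  [base 2] 2^2 + 1  →[2↦3]→  3^3 + 1 = 28  −1 ⇒ G_1=27
G_1=27  [base 3] 3^3  →[3↦4]→  4^4 = 256  −1 ⇒ G_2=255

ω^ω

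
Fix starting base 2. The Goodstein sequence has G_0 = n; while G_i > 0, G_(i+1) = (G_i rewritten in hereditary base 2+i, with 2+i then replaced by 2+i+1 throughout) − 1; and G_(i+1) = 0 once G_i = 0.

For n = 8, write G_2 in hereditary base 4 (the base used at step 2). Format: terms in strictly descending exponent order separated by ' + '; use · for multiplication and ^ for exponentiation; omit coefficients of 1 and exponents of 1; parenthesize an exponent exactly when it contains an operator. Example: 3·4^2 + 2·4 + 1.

2·4^4 + 2·4^2 + 2·4 + 1

[0] 8 ≡ 2^(2 + 1) (base 2). Lift 3: 81. −1: 80.
[1] 80 ≡ 2·3^3 + 2·3^2 + 2·3 + 2 (base 3). Lift 4: 554. −1: 553.
[2] 553 ≡ 2·4^4 + 2·4^2 + 2·4 + 1 (base 4). Lift 5: 6311. −1: 6310.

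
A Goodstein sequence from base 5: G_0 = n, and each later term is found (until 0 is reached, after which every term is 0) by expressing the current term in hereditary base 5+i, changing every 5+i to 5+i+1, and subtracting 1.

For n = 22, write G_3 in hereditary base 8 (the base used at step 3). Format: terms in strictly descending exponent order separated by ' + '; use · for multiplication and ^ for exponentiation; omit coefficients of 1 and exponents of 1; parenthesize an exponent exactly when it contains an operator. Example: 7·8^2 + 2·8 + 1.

3·8 + 7

base 5: 22 = 4·5 + 2; at 6: 4·6 + 2 = 26; next = 25
base 6: 25 = 4·6 + 1; at 7: 4·7 + 1 = 29; next = 28
base 7: 28 = 4·7; at 8: 4·8 = 32; next = 31
base 8: 31 = 3·8 + 7; at 9: 3·9 + 7 = 34; next = 33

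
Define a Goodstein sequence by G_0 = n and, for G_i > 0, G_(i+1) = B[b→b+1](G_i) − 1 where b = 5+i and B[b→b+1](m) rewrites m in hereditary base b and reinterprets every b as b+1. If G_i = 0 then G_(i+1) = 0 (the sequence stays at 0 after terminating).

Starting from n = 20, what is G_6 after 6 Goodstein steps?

G_0 = 20. HB_5(20) = 4·5. Bump = 24. G_1 = 23.
G_1 = 23. HB_6(23) = 3·6 + 5. Bump = 26. G_2 = 25.
G_2 = 25. HB_7(25) = 3·7 + 4. Bump = 28. G_3 = 27.
G_3 = 27. HB_8(27) = 3·8 + 3. Bump = 30. G_4 = 29.
G_4 = 29. HB_9(29) = 3·9 + 2. Bump = 32. G_5 = 31.
G_5 = 31. HB_10(31) = 3·10 + 1. Bump = 34. G_6 = 33.
G_6 = 33. HB_11(33) = 3·11. Bump = 36. G_7 = 35.

33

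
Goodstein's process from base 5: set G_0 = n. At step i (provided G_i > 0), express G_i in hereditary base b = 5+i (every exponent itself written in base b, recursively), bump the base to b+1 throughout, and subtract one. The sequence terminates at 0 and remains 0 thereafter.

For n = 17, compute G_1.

19

17 —HB5→ 3·5 + 2 —bump→ 3·6 + 2 = 20 —(−1)→ 19
19 —HB6→ 3·6 + 1 —bump→ 3·7 + 1 = 22 —(−1)→ 21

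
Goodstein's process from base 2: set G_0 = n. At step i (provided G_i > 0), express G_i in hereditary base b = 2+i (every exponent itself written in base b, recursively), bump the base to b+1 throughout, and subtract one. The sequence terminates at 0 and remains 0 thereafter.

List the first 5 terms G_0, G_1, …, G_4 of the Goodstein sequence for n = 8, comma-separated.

8, 80, 553, 6310, 93395

8 —HB2→ 2^(2 + 1) —bump→ 3^(3 + 1) = 81 —(−1)→ 80
80 —HB3→ 2·3^3 + 2·3^2 + 2·3 + 2 —bump→ 2·4^4 + 2·4^2 + 2·4 + 2 = 554 —(−1)→ 553
553 —HB4→ 2·4^4 + 2·4^2 + 2·4 + 1 —bump→ 2·5^5 + 2·5^2 + 2·5 + 1 = 6311 —(−1)→ 6310
6310 —HB5→ 2·5^5 + 2·5^2 + 2·5 —bump→ 2·6^6 + 2·6^2 + 2·6 = 93396 —(−1)→ 93395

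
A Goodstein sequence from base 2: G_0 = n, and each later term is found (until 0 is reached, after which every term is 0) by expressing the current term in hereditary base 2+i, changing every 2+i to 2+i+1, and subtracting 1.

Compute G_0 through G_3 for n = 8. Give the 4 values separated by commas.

[0] 8 ≡ 2^(2 + 1) (base 2). Lift 3: 81. −1: 80.
[1] 80 ≡ 2·3^3 + 2·3^2 + 2·3 + 2 (base 3). Lift 4: 554. −1: 553.
[2] 553 ≡ 2·4^4 + 2·4^2 + 2·4 + 1 (base 4). Lift 5: 6311. −1: 6310.

8, 80, 553, 6310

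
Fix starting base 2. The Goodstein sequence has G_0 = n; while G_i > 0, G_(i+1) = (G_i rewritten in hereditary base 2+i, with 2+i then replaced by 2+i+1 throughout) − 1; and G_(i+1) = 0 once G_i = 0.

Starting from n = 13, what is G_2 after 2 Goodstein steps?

1279

(0) 13|_2 = 2^(2 + 1) + 2^2 + 1 ↦ 3^(3 + 1) + 3^3 + 1|_3 = 109 ⇒ 108
(1) 108|_3 = 3^(3 + 1) + 3^3 ↦ 4^(4 + 1) + 4^4|_4 = 1280 ⇒ 1279
(2) 1279|_4 = 4^(4 + 1) + 3·4^3 + 3·4^2 + 3·4 + 3 ↦ 5^(5 + 1) + 3·5^3 + 3·5^2 + 3·5 + 3|_5 = 16093 ⇒ 16092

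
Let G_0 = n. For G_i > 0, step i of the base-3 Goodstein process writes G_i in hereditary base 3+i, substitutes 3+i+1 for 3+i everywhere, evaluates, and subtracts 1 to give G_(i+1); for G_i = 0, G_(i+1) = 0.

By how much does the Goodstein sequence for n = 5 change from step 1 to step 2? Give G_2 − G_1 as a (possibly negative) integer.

0

[0] 5 ≡ 3 + 2 (base 3). Lift 4: 6. −1: 5.
[1] 5 ≡ 4 + 1 (base 4). Lift 5: 6. −1: 5.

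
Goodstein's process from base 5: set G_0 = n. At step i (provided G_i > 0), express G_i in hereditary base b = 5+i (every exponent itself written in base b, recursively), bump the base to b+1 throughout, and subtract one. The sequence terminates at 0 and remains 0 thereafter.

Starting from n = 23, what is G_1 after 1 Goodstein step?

26

(0) 23|_5 = 4·5 + 3 ↦ 4·6 + 3|_6 = 27 ⇒ 26
(1) 26|_6 = 4·6 + 2 ↦ 4·7 + 2|_7 = 30 ⇒ 29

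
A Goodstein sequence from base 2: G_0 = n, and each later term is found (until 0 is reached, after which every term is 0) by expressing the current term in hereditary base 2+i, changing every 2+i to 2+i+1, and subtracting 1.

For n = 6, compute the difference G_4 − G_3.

G_0 = 6. HB_2(6) = 2^2 + 2. Bump = 30. G_1 = 29.
G_1 = 29. HB_3(29) = 3^3 + 2. Bump = 258. G_2 = 257.
G_2 = 257. HB_4(257) = 4^4 + 1. Bump = 3126. G_3 = 3125.
G_3 = 3125. HB_5(3125) = 5^5. Bump = 46656. G_4 = 46655.

43530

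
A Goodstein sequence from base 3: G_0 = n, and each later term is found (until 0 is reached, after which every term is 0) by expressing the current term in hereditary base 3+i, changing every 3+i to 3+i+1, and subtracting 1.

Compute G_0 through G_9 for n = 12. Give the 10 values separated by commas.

12, 19, 27, 37, 49, 63, 69, 75, 81, 87

(0) 12|_3 = 3^2 + 3 ↦ 4^2 + 4|_4 = 20 ⇒ 19
(1) 19|_4 = 4^2 + 3 ↦ 5^2 + 3|_5 = 28 ⇒ 27
(2) 27|_5 = 5^2 + 2 ↦ 6^2 + 2|_6 = 38 ⇒ 37
(3) 37|_6 = 6^2 + 1 ↦ 7^2 + 1|_7 = 50 ⇒ 49
(4) 49|_7 = 7^2 ↦ 8^2|_8 = 64 ⇒ 63
(5) 63|_8 = 7·8 + 7 ↦ 7·9 + 7|_9 = 70 ⇒ 69
(6) 69|_9 = 7·9 + 6 ↦ 7·10 + 6|_10 = 76 ⇒ 75
(7) 75|_10 = 7·10 + 5 ↦ 7·11 + 5|_11 = 82 ⇒ 81
(8) 81|_11 = 7·11 + 4 ↦ 7·12 + 4|_12 = 88 ⇒ 87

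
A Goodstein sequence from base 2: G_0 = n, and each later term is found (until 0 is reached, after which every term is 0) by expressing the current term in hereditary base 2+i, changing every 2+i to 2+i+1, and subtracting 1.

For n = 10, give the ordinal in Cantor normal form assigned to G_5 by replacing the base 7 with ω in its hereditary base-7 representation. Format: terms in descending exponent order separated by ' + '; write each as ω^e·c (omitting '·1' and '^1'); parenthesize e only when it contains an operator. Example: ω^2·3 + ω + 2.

(0) 10|_2 = 2^(2 + 1) + 2 ↦ 3^(3 + 1) + 3|_3 = 84 ⇒ 83
(1) 83|_3 = 3^(3 + 1) + 2 ↦ 4^(4 + 1) + 2|_4 = 1026 ⇒ 1025
(2) 1025|_4 = 4^(4 + 1) + 1 ↦ 5^(5 + 1) + 1|_5 = 15626 ⇒ 15625
(3) 15625|_5 = 5^(5 + 1) ↦ 6^(6 + 1)|_6 = 279936 ⇒ 279935
(4) 279935|_6 = 5·6^6 + 5·6^5 + 5·6^4 + 5·6^3 + 5·6^2 + 5·6 + 5 ↦ 5·7^7 + 5·7^5 + 5·7^4 + 5·7^3 + 5·7^2 + 5·7 + 5|_7 = 4215755 ⇒ 4215754

ω^ω·5 + ω^5·5 + ω^4·5 + ω^3·5 + ω^2·5 + ω·5 + 4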